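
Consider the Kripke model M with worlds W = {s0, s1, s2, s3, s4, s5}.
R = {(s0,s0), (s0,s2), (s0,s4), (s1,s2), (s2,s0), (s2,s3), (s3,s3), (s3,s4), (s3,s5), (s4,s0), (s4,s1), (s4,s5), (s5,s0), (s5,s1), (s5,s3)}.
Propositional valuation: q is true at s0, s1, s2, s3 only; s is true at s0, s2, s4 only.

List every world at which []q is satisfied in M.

Let φ = []q. Evaluate φ at each world:
  s0 (successors {s0, s2, s4}): φ is false.
  s1 (successors {s2}): φ is true.
  s2 (successors {s0, s3}): φ is true.
  s3 (successors {s3, s4, s5}): φ is false.
  s4 (successors {s0, s1, s5}): φ is false.
  s5 (successors {s0, s1, s3}): φ is true.
For instance, at s2:
  At s2: []q requires q at every successor {s0, s3}.
    At s0: q is true.
    At s3: q is true.
  So []q is true at s2.
Satisfying worlds: {s1, s2, s5}

s1, s2, s5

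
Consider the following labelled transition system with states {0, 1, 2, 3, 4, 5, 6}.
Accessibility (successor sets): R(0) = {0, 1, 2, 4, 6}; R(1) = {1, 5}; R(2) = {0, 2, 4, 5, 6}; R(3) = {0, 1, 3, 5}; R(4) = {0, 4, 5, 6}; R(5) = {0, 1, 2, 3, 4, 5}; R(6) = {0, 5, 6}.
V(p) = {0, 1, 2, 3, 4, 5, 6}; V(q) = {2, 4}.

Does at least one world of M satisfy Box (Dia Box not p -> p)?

Yes

Recall that Box ψ holds at a world iff ψ holds at every accessible world, and Dia ψ holds iff ψ holds at some accessible world.
Let φ = Box (Dia Box not p -> p). Evaluate φ at each world:
  0 (successors {0, 1, 2, 4, 6}): φ is true.
  1 (successors {1, 5}): φ is true.
  2 (successors {0, 2, 4, 5, 6}): φ is true.
  3 (successors {0, 1, 3, 5}): φ is true.
  4 (successors {0, 4, 5, 6}): φ is true.
  5 (successors {0, 1, 2, 3, 4, 5}): φ is true.
  6 (successors {0, 5, 6}): φ is true.
Detail at 0 (witness):
  At 0: Box (Dia Box not p -> p) requires Dia Box not p -> p at every successor {0, 1, 2, 4, 6}.
    At 0: Dia Box not p -> p is true.
    At 1: Dia Box not p -> p is true.
    At 2: Dia Box not p -> p is true.
    At 4: Dia Box not p -> p is true.
    At 6: Dia Box not p -> p is true.
  So Box (Dia Box not p -> p) is true at 0.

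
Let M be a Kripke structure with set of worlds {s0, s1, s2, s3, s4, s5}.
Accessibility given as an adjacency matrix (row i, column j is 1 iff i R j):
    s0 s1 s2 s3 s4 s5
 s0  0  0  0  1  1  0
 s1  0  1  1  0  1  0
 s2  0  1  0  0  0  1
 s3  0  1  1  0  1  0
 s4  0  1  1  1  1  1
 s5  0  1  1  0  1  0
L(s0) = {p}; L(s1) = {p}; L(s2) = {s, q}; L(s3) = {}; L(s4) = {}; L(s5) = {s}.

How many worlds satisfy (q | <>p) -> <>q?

5

Let φ = (q | <>p) -> <>q. Evaluate φ at each world:
  s0 (successors {s3, s4}): φ is true.
  s1 (successors {s1, s2, s4}): φ is true.
  s2 (successors {s1, s5}): φ is false.
  s3 (successors {s1, s2, s4}): φ is true.
  s4 (successors {s1, s2, s3, s4, s5}): φ is true.
  s5 (successors {s1, s2, s4}): φ is true.
For instance, at s5:
  At s5: q | <>p is true, <>q is true, so (q | <>p) -> <>q is true.
    At s5: q is false, <>p is true, so q | <>p is true.
      At s5: <>p requires p at some successor in {s1, s2, s4}.
        p holds at s1, so <>p is true at s5.
    At s5: <>q requires q at some successor in {s1, s2, s4}.
      q holds at s2, so <>q is true at s5.
Satisfying worlds: {s0, s1, s3, s4, s5}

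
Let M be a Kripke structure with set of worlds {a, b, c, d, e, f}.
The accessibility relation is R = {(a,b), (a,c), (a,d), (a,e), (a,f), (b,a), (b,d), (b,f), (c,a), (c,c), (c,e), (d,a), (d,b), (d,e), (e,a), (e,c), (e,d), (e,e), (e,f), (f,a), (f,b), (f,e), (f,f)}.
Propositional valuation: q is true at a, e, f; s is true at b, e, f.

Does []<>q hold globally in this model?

Yes

Let φ = []<>q. Evaluate φ at each world:
  a (successors {b, c, d, e, f}): φ is true.
  b (successors {a, d, f}): φ is true.
  c (successors {a, c, e}): φ is true.
  d (successors {a, b, e}): φ is true.
  e (successors {a, c, d, e, f}): φ is true.
  f (successors {a, b, e, f}): φ is true.
For instance, at f:
  At f: []<>q requires <>q at every successor {a, b, e, f}.
    At a: <>q is true.
    At b: <>q is true.
    At e: <>q is true.
    At f: <>q is true.
  So []<>q is true at f.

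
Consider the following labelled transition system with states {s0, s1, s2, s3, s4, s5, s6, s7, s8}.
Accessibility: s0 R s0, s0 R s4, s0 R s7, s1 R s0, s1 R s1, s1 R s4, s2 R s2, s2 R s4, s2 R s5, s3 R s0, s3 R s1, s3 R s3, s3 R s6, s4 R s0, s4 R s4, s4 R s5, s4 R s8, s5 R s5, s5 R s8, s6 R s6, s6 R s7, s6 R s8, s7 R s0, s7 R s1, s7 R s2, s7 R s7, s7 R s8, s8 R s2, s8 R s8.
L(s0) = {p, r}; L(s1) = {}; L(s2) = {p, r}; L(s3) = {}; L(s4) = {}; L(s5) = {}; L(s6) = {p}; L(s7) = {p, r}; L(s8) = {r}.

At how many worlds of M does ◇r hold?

Recall that ◇ψ holds at a world iff ψ holds at some accessible world.
Let φ = ◇r. Evaluate φ at each world:
  s0 (successors {s0, s4, s7}): φ is true.
  s1 (successors {s0, s1, s4}): φ is true.
  s2 (successors {s2, s4, s5}): φ is true.
  s3 (successors {s0, s1, s3, s6}): φ is true.
  s4 (successors {s0, s4, s5, s8}): φ is true.
  s5 (successors {s5, s8}): φ is true.
  s6 (successors {s6, s7, s8}): φ is true.
  s7 (successors {s0, s1, s2, s7, s8}): φ is true.
  s8 (successors {s2, s8}): φ is true.
For instance, at s8:
  At s8: ◇r requires r at some successor in {s2, s8}.
    r holds at s2, so ◇r is true at s8.
Satisfying worlds: {s0, s1, s2, s3, s4, s5, s6, s7, s8}

9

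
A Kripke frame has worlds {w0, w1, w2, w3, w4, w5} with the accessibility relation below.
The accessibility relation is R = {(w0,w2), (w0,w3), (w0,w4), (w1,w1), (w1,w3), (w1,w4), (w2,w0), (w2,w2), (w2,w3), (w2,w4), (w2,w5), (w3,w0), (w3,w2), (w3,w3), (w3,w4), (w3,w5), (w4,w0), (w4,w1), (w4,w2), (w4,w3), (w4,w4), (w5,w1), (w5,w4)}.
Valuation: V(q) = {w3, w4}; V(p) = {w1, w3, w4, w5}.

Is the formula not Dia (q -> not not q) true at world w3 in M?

No

At w3: Dia (q -> not not q) is true, so not Dia (q -> not not q) is false.
  At w3: Dia (q -> not not q) requires q -> not not q at some successor in {w0, w2, w3, w4, w5}.
    q -> not not q holds at w0, so Dia (q -> not not q) is true at w3.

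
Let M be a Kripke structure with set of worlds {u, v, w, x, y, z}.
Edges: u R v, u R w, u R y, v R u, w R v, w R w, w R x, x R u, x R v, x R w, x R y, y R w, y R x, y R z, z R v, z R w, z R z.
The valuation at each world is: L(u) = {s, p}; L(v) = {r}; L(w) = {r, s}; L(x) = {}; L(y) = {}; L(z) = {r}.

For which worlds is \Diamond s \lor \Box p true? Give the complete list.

Recall that \Box ψ holds at a world iff ψ holds at every accessible world, and \Diamond ψ holds iff ψ holds at some accessible world.
Let φ = \Diamond s \lor \Box p. Evaluate φ at each world:
  u (successors {v, w, y}): φ is true.
  v (successors {u}): φ is true.
  w (successors {v, w, x}): φ is true.
  x (successors {u, v, w, y}): φ is true.
  y (successors {w, x, z}): φ is true.
  z (successors {v, w, z}): φ is true.
For instance, at v:
  At v: \Diamond s is true, \Box p is true, so \Diamond s \lor \Box p is true.
    At v: \Diamond s requires s at some successor in {u}.
      s holds at u, so \Diamond s is true at v.
    At v: \Box p requires p at every successor {u}.
      At u: p is true.
    So \Box p is true at v.
Satisfying worlds: {u, v, w, x, y, z}

u, v, w, x, y, z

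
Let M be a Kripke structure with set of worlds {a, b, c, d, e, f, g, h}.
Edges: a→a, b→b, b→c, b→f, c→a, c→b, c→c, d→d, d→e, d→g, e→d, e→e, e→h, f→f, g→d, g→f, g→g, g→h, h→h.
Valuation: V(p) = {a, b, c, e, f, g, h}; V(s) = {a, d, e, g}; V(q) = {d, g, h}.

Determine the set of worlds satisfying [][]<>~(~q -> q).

Let φ = [][]<>~(~q -> q). Evaluate φ at each world:
  a (successors {a}): φ is true.
  b (successors {b, c, f}): φ is true.
  c (successors {a, b, c}): φ is true.
  d (successors {d, e, g}): φ is false.
  e (successors {d, e, h}): φ is false.
  f (successors {f}): φ is true.
  g (successors {d, f, g, h}): φ is false.
  h (successors {h}): φ is false.
For instance, at a:
  At a: [][]<>~(~q -> q) requires []<>~(~q -> q) at every successor {a}.
      At a: []<>~(~q -> q) requires <>~(~q -> q) at every successor {a}.
        At a: <>~(~q -> q) is true.
      So []<>~(~q -> q) is true at a.
  So [][]<>~(~q -> q) is true at a.
Satisfying worlds: {a, b, c, f}

a, b, c, f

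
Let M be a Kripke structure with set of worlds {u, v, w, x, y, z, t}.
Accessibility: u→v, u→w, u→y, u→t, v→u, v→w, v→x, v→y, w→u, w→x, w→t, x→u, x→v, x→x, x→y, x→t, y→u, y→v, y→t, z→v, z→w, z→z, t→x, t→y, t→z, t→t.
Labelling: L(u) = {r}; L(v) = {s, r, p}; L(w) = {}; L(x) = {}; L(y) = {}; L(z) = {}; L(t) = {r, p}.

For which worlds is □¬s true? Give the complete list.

v, w, t

Recall that □ψ holds at a world iff ψ holds at every accessible world, and ◇ψ holds iff ψ holds at some accessible world.
Let φ = □¬s. Evaluate φ at each world:
  u (successors {v, w, y, t}): φ is false.
  v (successors {u, w, x, y}): φ is true.
  w (successors {u, x, t}): φ is true.
  x (successors {u, v, x, y, t}): φ is false.
  y (successors {u, v, t}): φ is false.
  z (successors {v, w, z}): φ is false.
  t (successors {x, y, z, t}): φ is true.
For instance, at v:
  At v: □¬s requires ¬s at every successor {u, w, x, y}.
    At u: ¬s is true.
    At w: ¬s is true.
    At x: ¬s is true.
    At y: ¬s is true.
  So □¬s is true at v.
Satisfying worlds: {v, w, t}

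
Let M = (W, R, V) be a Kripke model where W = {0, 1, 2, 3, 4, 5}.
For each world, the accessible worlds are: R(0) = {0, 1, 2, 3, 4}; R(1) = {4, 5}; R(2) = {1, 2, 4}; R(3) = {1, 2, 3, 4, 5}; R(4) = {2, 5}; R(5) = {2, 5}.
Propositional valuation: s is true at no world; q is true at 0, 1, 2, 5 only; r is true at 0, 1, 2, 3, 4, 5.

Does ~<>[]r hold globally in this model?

Let φ = ~<>[]r. Evaluate φ at each world:
  0 (successors {0, 1, 2, 3, 4}): φ is false.
  1 (successors {4, 5}): φ is false.
  2 (successors {1, 2, 4}): φ is false.
  3 (successors {1, 2, 3, 4, 5}): φ is false.
  4 (successors {2, 5}): φ is false.
  5 (successors {2, 5}): φ is false.
Detail at 0 (counterexample):
  At 0: <>[]r is true, so ~<>[]r is false.
    At 0: <>[]r requires []r at some successor in {0, 1, 2, 3, 4}.
      []r holds at 0, so <>[]r is true at 0.

No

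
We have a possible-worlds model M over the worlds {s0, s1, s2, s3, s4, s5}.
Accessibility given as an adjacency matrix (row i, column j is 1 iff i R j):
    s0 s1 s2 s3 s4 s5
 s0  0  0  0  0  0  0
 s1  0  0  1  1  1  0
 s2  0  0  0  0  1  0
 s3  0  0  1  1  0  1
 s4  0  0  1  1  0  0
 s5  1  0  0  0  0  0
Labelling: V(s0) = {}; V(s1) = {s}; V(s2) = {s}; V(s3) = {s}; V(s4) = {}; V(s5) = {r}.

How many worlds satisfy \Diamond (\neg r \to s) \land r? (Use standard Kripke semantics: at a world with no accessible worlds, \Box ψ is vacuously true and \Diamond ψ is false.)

Recall that \Diamond ψ holds at a world iff ψ holds at some accessible world.
Let φ = \Diamond (\neg r \to s) \land r. Evaluate φ at each world:
  s0 (successors ∅): φ is false.
  s1 (successors {s2, s3, s4}): φ is false.
  s2 (successors {s4}): φ is false.
  s3 (successors {s2, s3, s5}): φ is false.
  s4 (successors {s2, s3}): φ is false.
  s5 (successors {s0}): φ is false.
For instance, at s5:
  At s5: \Diamond (\neg r \to s) is false, r is true, so \Diamond (\neg r \to s) \land r is false.
    At s5: \Diamond (\neg r \to s) requires \neg r \to s at some successor in {s0}.
      At s0: \neg r \to s is false.
    So \Diamond (\neg r \to s) is false at s5.
Satisfying worlds: none.

0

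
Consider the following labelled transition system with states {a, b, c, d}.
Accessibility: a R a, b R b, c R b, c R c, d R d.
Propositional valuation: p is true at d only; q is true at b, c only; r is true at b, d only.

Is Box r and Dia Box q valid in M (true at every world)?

Recall that Box ψ holds at a world iff ψ holds at every accessible world, and Dia ψ holds iff ψ holds at some accessible world.
Let φ = Box r and Dia Box q. Evaluate φ at each world:
  a (successors {a}): φ is false.
  b (successors {b}): φ is true.
  c (successors {b, c}): φ is false.
  d (successors {d}): φ is false.
Detail at a (counterexample):
  At a: Box r is false, Dia Box q is false, so Box r and Dia Box q is false.
    At a: Box r requires r at every successor {a}.
      r fails at a, so Box r is false at a.
    At a: Dia Box q requires Box q at some successor in {a}.
      At a: Box q is false.
    So Dia Box q is false at a.

No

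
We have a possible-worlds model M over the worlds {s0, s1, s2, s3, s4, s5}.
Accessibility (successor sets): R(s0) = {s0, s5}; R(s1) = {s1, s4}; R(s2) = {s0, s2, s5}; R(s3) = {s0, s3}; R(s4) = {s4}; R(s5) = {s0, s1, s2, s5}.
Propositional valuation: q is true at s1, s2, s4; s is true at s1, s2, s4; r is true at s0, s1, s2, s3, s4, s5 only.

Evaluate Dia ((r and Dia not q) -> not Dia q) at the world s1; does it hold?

Recall that Dia ψ holds at a world iff ψ holds at some accessible world.
At s1: Dia ((r and Dia not q) -> not Dia q) requires (r and Dia not q) -> not Dia q at some successor in {s1, s4}.
  (r and Dia not q) -> not Dia q holds at s1, so Dia ((r and Dia not q) -> not Dia q) is true at s1.
    At s1: r and Dia not q is false, not Dia q is false, so (r and Dia not q) -> not Dia q is true.
      At s1: r is true, Dia not q is false, so r and Dia not q is false.
      At s1: Dia q is true, so not Dia q is false.

Yes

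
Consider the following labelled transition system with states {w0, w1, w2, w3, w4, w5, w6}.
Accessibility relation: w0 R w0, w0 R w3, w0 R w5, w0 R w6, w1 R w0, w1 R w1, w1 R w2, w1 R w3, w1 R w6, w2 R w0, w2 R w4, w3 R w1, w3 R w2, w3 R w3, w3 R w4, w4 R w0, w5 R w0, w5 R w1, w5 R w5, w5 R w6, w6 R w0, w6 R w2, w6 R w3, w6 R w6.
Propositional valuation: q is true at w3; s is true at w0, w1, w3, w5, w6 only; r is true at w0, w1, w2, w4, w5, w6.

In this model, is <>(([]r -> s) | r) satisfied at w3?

Yes

At w3: <>(([]r -> s) | r) requires ([]r -> s) | r at some successor in {w1, w2, w3, w4}.
  ([]r -> s) | r holds at w1, so <>(([]r -> s) | r) is true at w3.
    At w1: []r -> s is true, r is true, so ([]r -> s) | r is true.
      At w1: []r is false, s is true, so []r -> s is true.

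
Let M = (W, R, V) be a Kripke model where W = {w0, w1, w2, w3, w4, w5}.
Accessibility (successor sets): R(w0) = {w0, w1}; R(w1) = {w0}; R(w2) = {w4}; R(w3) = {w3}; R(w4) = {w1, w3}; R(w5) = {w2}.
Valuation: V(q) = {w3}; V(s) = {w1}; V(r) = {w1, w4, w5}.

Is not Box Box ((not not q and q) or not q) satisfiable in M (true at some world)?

No

Recall that Box ψ holds at a world iff ψ holds at every accessible world, and Dia ψ holds iff ψ holds at some accessible world.
Let φ = not Box Box ((not not q and q) or not q). Evaluate φ at each world:
  w0 (successors {w0, w1}): φ is false.
  w1 (successors {w0}): φ is false.
  w2 (successors {w4}): φ is false.
  w3 (successors {w3}): φ is false.
  w4 (successors {w1, w3}): φ is false.
  w5 (successors {w2}): φ is false.
For instance, at w2:
  At w2: Box Box ((not not q and q) or not q) is true, so not Box Box ((not not q and q) or not q) is false.
    At w2: Box Box ((not not q and q) or not q) requires Box ((not not q and q) or not q) at every successor {w4}.
      At w4: Box ((not not q and q) or not q) is true.
    So Box Box ((not not q and q) or not q) is true at w2.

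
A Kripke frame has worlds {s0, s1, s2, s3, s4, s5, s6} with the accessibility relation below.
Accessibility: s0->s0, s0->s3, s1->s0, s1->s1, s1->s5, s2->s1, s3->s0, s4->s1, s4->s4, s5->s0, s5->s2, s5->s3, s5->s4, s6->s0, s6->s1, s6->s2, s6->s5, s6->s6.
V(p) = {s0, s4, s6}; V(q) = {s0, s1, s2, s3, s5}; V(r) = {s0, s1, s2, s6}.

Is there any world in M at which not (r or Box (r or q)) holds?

Yes

Let φ = not (r or Box (r or q)). Evaluate φ at each world:
  s0 (successors {s0, s3}): φ is false.
  s1 (successors {s0, s1, s5}): φ is false.
  s2 (successors {s1}): φ is false.
  s3 (successors {s0}): φ is false.
  s4 (successors {s1, s4}): φ is true.
  s5 (successors {s0, s2, s3, s4}): φ is true.
  s6 (successors {s0, s1, s2, s5, s6}): φ is false.
Detail at s4 (witness):
  At s4: r or Box (r or q) is false, so not (r or Box (r or q)) is true.
    At s4: r is false, Box (r or q) is false, so r or Box (r or q) is false.
      At s4: Box (r or q) requires r or q at every successor {s1, s4}.
        r or q fails at s4, so Box (r or q) is false at s4.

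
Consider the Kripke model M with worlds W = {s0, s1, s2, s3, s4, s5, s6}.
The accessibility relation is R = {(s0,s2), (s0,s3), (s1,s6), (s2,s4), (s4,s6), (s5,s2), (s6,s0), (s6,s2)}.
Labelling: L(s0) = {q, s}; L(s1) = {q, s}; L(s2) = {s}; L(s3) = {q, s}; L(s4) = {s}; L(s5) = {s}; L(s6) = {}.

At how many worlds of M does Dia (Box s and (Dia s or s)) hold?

Recall that Box ψ holds at a world iff ψ holds at every accessible world, and Dia ψ holds iff ψ holds at some accessible world.
Let φ = Dia (Box s and (Dia s or s)). Evaluate φ at each world:
  s0 (successors {s2, s3}): φ is true.
  s1 (successors {s6}): φ is true.
  s2 (successors {s4}): φ is false.
  s3 (successors ∅): φ is false.
  s4 (successors {s6}): φ is true.
  s5 (successors {s2}): φ is true.
  s6 (successors {s0, s2}): φ is true.
For instance, at s0:
  At s0: Dia (Box s and (Dia s or s)) requires Box s and (Dia s or s) at some successor in {s2, s3}.
    Box s and (Dia s or s) holds at s2, so Dia (Box s and (Dia s or s)) is true at s0.
      At s2: Box s is true, Dia s or s is true, so Box s and (Dia s or s) is true.
Satisfying worlds: {s0, s1, s4, s5, s6}

5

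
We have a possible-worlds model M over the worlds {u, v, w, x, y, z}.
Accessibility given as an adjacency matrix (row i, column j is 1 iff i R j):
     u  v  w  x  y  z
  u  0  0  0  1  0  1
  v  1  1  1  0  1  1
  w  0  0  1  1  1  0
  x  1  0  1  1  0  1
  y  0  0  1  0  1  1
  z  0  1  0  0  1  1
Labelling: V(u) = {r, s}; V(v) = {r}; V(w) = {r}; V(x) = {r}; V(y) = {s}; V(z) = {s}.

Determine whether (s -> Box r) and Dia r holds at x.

Yes

At x: s -> Box r is true, Dia r is true, so (s -> Box r) and Dia r is true.
  At x: s is false, Box r is false, so s -> Box r is true.
    At x: Box r requires r at every successor {u, w, x, z}.
      r fails at z, so Box r is false at x.
  At x: Dia r requires r at some successor in {u, w, x, z}.
    r holds at u, so Dia r is true at x.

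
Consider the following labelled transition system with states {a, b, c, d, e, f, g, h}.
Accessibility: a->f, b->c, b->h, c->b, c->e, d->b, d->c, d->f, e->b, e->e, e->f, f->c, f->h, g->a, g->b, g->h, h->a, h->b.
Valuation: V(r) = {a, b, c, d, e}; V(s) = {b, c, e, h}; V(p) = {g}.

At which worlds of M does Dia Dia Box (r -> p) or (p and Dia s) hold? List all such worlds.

b, f, g

Let φ = Dia Dia Box (r -> p) or (p and Dia s). Evaluate φ at each world:
  a (successors {f}): φ is false.
  b (successors {c, h}): φ is true.
  c (successors {b, e}): φ is false.
  d (successors {b, c, f}): φ is false.
  e (successors {b, e, f}): φ is false.
  f (successors {c, h}): φ is true.
  g (successors {a, b, h}): φ is true.
  h (successors {a, b}): φ is false.
For instance, at h:
  At h: Dia Dia Box (r -> p) is false, p and Dia s is false, so Dia Dia Box (r -> p) or (p and Dia s) is false.
    At h: Dia Dia Box (r -> p) requires Dia Box (r -> p) at some successor in {a, b}.
      At a: Dia Box (r -> p) is false.
      At b: Dia Box (r -> p) is false.
    So Dia Dia Box (r -> p) is false at h.
    At h: p is false, Dia s is true, so p and Dia s is false.
      At h: Dia s requires s at some successor in {a, b}.
        s holds at b, so Dia s is true at h.
Satisfying worlds: {b, f, g}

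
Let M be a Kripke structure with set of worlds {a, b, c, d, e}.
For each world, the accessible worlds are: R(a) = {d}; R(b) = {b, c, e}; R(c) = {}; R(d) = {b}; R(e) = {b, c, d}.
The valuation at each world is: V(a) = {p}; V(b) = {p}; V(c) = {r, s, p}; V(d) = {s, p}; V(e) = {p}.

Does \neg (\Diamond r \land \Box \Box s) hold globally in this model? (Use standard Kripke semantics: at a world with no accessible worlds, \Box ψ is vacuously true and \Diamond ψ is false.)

Yes

Let φ = \neg (\Diamond r \land \Box \Box s). Evaluate φ at each world:
  a (successors {d}): φ is true.
  b (successors {b, c, e}): φ is true.
  c (successors ∅): φ is true.
  d (successors {b}): φ is true.
  e (successors {b, c, d}): φ is true.
For instance, at e:
  At e: \Diamond r \land \Box \Box s is false, so \neg (\Diamond r \land \Box \Box s) is true.
    At e: \Diamond r is true, \Box \Box s is false, so \Diamond r \land \Box \Box s is false.
      At e: \Diamond r requires r at some successor in {b, c, d}.
        r holds at c, so \Diamond r is true at e.
      At e: \Box \Box s requires \Box s at every successor {b, c, d}.
        \Box s fails at b, so \Box \Box s is false at e.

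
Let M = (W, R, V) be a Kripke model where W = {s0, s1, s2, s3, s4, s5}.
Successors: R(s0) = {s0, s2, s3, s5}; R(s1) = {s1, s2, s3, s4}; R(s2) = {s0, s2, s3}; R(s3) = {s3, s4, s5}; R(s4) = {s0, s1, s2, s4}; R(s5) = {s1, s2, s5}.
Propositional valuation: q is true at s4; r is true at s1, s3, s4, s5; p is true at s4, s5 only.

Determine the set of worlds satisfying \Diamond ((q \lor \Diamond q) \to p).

s0, s1, s2, s3, s4, s5

Recall that \Diamond ψ holds at a world iff ψ holds at some accessible world.
Let φ = \Diamond ((q \lor \Diamond q) \to p). Evaluate φ at each world:
  s0 (successors {s0, s2, s3, s5}): φ is true.
  s1 (successors {s1, s2, s3, s4}): φ is true.
  s2 (successors {s0, s2, s3}): φ is true.
  s3 (successors {s3, s4, s5}): φ is true.
  s4 (successors {s0, s1, s2, s4}): φ is true.
  s5 (successors {s1, s2, s5}): φ is true.
For instance, at s5:
  At s5: \Diamond ((q \lor \Diamond q) \to p) requires (q \lor \Diamond q) \to p at some successor in {s1, s2, s5}.
    (q \lor \Diamond q) \to p holds at s2, so \Diamond ((q \lor \Diamond q) \to p) is true at s5.
      At s2: q \lor \Diamond q is false, p is false, so (q \lor \Diamond q) \to p is true.
Satisfying worlds: {s0, s1, s2, s3, s4, s5}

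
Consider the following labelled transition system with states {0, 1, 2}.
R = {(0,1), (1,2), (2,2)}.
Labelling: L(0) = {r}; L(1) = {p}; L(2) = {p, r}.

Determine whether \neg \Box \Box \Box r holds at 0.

At 0: \Box \Box \Box r is true, so \neg \Box \Box \Box r is false.
  At 0: \Box \Box \Box r requires \Box \Box r at every successor {1}.
      At 1: \Box \Box r requires \Box r at every successor {2}.
        At 2: \Box r is true.
      So \Box \Box r is true at 1.
  So \Box \Box \Box r is true at 0.

No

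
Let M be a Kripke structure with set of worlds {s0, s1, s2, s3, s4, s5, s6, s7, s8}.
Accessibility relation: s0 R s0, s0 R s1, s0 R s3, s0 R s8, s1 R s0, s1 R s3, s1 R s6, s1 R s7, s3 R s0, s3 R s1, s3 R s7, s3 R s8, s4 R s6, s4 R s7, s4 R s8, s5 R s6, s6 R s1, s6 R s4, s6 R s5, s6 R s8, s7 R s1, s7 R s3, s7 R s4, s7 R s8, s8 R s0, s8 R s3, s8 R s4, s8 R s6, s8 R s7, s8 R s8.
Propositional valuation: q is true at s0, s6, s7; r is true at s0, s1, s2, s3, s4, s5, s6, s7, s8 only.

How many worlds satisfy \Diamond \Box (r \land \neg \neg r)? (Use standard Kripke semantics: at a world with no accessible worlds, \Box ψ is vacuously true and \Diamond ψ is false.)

Let φ = \Diamond \Box (r \land \neg \neg r). Evaluate φ at each world:
  s0 (successors {s0, s1, s3, s8}): φ is true.
  s1 (successors {s0, s3, s6, s7}): φ is true.
  s2 (successors ∅): φ is false.
  s3 (successors {s0, s1, s7, s8}): φ is true.
  s4 (successors {s6, s7, s8}): φ is true.
  s5 (successors {s6}): φ is true.
  s6 (successors {s1, s4, s5, s8}): φ is true.
  s7 (successors {s1, s3, s4, s8}): φ is true.
  s8 (successors {s0, s3, s4, s6, s7, s8}): φ is true.
For instance, at s6:
  At s6: \Diamond \Box (r \land \neg \neg r) requires \Box (r \land \neg \neg r) at some successor in {s1, s4, s5, s8}.
    \Box (r \land \neg \neg r) holds at s1, so \Diamond \Box (r \land \neg \neg r) is true at s6.
      At s1: \Box (r \land \neg \neg r) requires r \land \neg \neg r at every successor {s0, s3, s6, s7}.
        At s0: r \land \neg \neg r is true.
        At s3: r \land \neg \neg r is true.
        At s6: r \land \neg \neg r is true.
        At s7: r \land \neg \neg r is true.
      So \Box (r \land \neg \neg r) is true at s1.
Satisfying worlds: {s0, s1, s3, s4, s5, s6, s7, s8}

8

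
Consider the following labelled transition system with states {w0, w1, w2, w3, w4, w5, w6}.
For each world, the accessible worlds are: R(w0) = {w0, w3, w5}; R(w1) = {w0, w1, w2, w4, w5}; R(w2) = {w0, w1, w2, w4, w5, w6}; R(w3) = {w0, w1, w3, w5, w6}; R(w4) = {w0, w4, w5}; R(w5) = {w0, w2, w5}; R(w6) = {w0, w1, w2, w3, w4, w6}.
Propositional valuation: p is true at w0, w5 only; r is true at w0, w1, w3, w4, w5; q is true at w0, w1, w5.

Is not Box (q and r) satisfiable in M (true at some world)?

Yes

Let φ = not Box (q and r). Evaluate φ at each world:
  w0 (successors {w0, w3, w5}): φ is true.
  w1 (successors {w0, w1, w2, w4, w5}): φ is true.
  w2 (successors {w0, w1, w2, w4, w5, w6}): φ is true.
  w3 (successors {w0, w1, w3, w5, w6}): φ is true.
  w4 (successors {w0, w4, w5}): φ is true.
  w5 (successors {w0, w2, w5}): φ is true.
  w6 (successors {w0, w1, w2, w3, w4, w6}): φ is true.
Detail at w0 (witness):
  At w0: Box (q and r) is false, so not Box (q and r) is true.
    At w0: Box (q and r) requires q and r at every successor {w0, w3, w5}.
      q and r fails at w3, so Box (q and r) is false at w0.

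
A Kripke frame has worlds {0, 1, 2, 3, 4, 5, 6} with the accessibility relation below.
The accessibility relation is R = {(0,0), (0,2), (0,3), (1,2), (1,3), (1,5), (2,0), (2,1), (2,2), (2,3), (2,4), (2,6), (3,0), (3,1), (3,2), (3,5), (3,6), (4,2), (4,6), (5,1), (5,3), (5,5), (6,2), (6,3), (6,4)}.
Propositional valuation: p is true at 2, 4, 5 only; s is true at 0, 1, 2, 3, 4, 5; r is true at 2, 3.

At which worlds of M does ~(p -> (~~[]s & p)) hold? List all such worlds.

Let φ = ~(p -> (~~[]s & p)). Evaluate φ at each world:
  0 (successors {0, 2, 3}): φ is false.
  1 (successors {2, 3, 5}): φ is false.
  2 (successors {0, 1, 2, 3, 4, 6}): φ is true.
  3 (successors {0, 1, 2, 5, 6}): φ is false.
  4 (successors {2, 6}): φ is true.
  5 (successors {1, 3, 5}): φ is false.
  6 (successors {2, 3, 4}): φ is false.
For instance, at 4:
  At 4: p -> (~~[]s & p) is false, so ~(p -> (~~[]s & p)) is true.
    At 4: p is true, ~~[]s & p is false, so p -> (~~[]s & p) is false.
      At 4: ~~[]s is false, p is true, so ~~[]s & p is false.
Satisfying worlds: {2, 4}

2, 4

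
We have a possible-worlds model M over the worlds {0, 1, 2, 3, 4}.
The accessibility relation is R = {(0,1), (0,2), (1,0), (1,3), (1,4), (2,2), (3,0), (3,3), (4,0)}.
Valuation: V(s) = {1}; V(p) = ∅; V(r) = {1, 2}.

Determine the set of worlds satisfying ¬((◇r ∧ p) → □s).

Let φ = ¬((◇r ∧ p) → □s). Evaluate φ at each world:
  0 (successors {1, 2}): φ is false.
  1 (successors {0, 3, 4}): φ is false.
  2 (successors {2}): φ is false.
  3 (successors {0, 3}): φ is false.
  4 (successors {0}): φ is false.
For instance, at 3:
  At 3: (◇r ∧ p) → □s is true, so ¬((◇r ∧ p) → □s) is false.
    At 3: ◇r ∧ p is false, □s is false, so (◇r ∧ p) → □s is true.
      At 3: ◇r is false, p is false, so ◇r ∧ p is false.
      At 3: □s requires s at every successor {0, 3}.
        s fails at 0, so □s is false at 3.
Satisfying worlds: none.

none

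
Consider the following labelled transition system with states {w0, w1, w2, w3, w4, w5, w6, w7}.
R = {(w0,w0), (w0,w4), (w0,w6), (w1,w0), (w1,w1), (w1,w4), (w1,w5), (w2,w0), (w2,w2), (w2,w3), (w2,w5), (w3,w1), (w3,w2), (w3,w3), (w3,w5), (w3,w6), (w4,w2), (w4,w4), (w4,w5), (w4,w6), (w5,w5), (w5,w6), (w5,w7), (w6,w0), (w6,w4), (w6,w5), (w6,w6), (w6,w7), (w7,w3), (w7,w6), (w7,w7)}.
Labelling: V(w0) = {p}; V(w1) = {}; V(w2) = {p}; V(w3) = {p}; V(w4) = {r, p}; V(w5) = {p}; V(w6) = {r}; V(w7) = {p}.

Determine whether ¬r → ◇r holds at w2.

No

At w2: ¬r is true, ◇r is false, so ¬r → ◇r is false.
  At w2: ◇r requires r at some successor in {w0, w2, w3, w5}.
    At w0: r is false.
    At w2: r is false.
    At w3: r is false.
    At w5: r is false.
  So ◇r is false at w2.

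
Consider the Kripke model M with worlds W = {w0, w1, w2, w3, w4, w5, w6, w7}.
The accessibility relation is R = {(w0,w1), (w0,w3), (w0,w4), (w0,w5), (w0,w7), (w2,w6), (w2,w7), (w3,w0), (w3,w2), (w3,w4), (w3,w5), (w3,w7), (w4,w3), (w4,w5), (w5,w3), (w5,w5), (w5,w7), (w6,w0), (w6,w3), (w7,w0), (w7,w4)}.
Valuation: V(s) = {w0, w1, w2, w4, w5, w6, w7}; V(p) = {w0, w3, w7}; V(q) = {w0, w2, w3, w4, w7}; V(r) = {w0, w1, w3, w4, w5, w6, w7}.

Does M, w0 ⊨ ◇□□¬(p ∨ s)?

At w0: ◇□□¬(p ∨ s) requires □□¬(p ∨ s) at some successor in {w1, w3, w4, w5, w7}.
  □□¬(p ∨ s) holds at w1, so ◇□□¬(p ∨ s) is true at w0.
    At w1: no accessible worlds, so □□¬(p ∨ s) holds vacuously.

Yes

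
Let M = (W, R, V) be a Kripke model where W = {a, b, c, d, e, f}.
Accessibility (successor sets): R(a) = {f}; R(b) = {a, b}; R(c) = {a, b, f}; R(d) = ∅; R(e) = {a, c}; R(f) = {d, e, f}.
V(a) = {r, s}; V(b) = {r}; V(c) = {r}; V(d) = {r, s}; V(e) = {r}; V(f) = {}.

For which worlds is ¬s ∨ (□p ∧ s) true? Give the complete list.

Let φ = ¬s ∨ (□p ∧ s). Evaluate φ at each world:
  a (successors {f}): φ is false.
  b (successors {a, b}): φ is true.
  c (successors {a, b, f}): φ is true.
  d (successors ∅): φ is true.
  e (successors {a, c}): φ is true.
  f (successors {d, e, f}): φ is true.
For instance, at f:
  At f: ¬s is true, □p ∧ s is false, so ¬s ∨ (□p ∧ s) is true.
    At f: □p is false, s is false, so □p ∧ s is false.
      At f: □p requires p at every successor {d, e, f}.
        p fails at d, so □p is false at f.
Satisfying worlds: {b, c, d, e, f}

b, c, d, e, f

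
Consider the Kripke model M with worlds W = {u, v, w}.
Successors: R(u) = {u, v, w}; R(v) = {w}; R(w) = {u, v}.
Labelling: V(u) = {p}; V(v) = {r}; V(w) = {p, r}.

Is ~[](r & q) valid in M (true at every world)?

Let φ = ~[](r & q). Evaluate φ at each world:
  u (successors {u, v, w}): φ is true.
  v (successors {w}): φ is true.
  w (successors {u, v}): φ is true.
For instance, at u:
  At u: [](r & q) is false, so ~[](r & q) is true.
    At u: [](r & q) requires r & q at every successor {u, v, w}.
      r & q fails at u, so [](r & q) is false at u.

Yes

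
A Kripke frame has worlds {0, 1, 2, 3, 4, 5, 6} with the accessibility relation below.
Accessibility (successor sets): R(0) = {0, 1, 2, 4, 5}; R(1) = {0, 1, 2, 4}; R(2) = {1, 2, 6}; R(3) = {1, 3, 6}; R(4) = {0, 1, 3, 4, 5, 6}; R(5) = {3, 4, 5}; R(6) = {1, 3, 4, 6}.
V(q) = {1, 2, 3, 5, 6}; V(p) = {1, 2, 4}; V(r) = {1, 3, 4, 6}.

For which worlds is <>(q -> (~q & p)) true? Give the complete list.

0, 1, 4, 5, 6

Recall that <>ψ holds at a world iff ψ holds at some accessible world.
Let φ = <>(q -> (~q & p)). Evaluate φ at each world:
  0 (successors {0, 1, 2, 4, 5}): φ is true.
  1 (successors {0, 1, 2, 4}): φ is true.
  2 (successors {1, 2, 6}): φ is false.
  3 (successors {1, 3, 6}): φ is false.
  4 (successors {0, 1, 3, 4, 5, 6}): φ is true.
  5 (successors {3, 4, 5}): φ is true.
  6 (successors {1, 3, 4, 6}): φ is true.
For instance, at 0:
  At 0: <>(q -> (~q & p)) requires q -> (~q & p) at some successor in {0, 1, 2, 4, 5}.
    q -> (~q & p) holds at 0, so <>(q -> (~q & p)) is true at 0.
Satisfying worlds: {0, 1, 4, 5, 6}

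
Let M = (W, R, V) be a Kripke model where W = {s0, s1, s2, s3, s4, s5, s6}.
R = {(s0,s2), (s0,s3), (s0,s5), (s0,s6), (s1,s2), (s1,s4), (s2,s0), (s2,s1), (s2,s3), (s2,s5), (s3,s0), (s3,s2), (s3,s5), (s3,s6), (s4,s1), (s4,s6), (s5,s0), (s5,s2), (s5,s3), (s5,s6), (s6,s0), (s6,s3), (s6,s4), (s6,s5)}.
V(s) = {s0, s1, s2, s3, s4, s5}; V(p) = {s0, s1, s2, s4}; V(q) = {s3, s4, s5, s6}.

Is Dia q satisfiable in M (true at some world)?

Recall that Dia ψ holds at a world iff ψ holds at some accessible world.
Let φ = Dia q. Evaluate φ at each world:
  s0 (successors {s2, s3, s5, s6}): φ is true.
  s1 (successors {s2, s4}): φ is true.
  s2 (successors {s0, s1, s3, s5}): φ is true.
  s3 (successors {s0, s2, s5, s6}): φ is true.
  s4 (successors {s1, s6}): φ is true.
  s5 (successors {s0, s2, s3, s6}): φ is true.
  s6 (successors {s0, s3, s4, s5}): φ is true.
Detail at s0 (witness):
  At s0: Dia q requires q at some successor in {s2, s3, s5, s6}.
    q holds at s3, so Dia q is true at s0.

Yes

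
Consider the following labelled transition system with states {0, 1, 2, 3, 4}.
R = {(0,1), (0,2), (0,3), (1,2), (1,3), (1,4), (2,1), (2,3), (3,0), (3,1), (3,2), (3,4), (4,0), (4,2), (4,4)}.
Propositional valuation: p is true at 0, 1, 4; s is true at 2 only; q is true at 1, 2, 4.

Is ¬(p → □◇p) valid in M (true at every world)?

Let φ = ¬(p → □◇p). Evaluate φ at each world:
  0 (successors {1, 2, 3}): φ is false.
  1 (successors {2, 3, 4}): φ is false.
  2 (successors {1, 3}): φ is false.
  3 (successors {0, 1, 2, 4}): φ is false.
  4 (successors {0, 2, 4}): φ is false.
Detail at 0 (counterexample):
  At 0: p → □◇p is true, so ¬(p → □◇p) is false.
    At 0: p is true, □◇p is true, so p → □◇p is true.
      At 0: □◇p requires ◇p at every successor {1, 2, 3}.
        At 1: ◇p is true.
        At 2: ◇p is true.
        At 3: ◇p is true.
      So □◇p is true at 0.

No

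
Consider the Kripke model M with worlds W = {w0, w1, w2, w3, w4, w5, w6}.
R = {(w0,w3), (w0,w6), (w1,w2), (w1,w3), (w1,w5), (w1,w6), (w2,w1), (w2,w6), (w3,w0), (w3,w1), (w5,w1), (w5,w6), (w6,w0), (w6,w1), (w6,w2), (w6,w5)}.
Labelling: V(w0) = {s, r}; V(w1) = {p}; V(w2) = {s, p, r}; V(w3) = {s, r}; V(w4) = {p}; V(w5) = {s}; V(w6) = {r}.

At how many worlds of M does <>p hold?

5

Let φ = <>p. Evaluate φ at each world:
  w0 (successors {w3, w6}): φ is false.
  w1 (successors {w2, w3, w5, w6}): φ is true.
  w2 (successors {w1, w6}): φ is true.
  w3 (successors {w0, w1}): φ is true.
  w4 (successors ∅): φ is false.
  w5 (successors {w1, w6}): φ is true.
  w6 (successors {w0, w1, w2, w5}): φ is true.
For instance, at w5:
  At w5: <>p requires p at some successor in {w1, w6}.
    p holds at w1, so <>p is true at w5.
Satisfying worlds: {w1, w2, w3, w5, w6}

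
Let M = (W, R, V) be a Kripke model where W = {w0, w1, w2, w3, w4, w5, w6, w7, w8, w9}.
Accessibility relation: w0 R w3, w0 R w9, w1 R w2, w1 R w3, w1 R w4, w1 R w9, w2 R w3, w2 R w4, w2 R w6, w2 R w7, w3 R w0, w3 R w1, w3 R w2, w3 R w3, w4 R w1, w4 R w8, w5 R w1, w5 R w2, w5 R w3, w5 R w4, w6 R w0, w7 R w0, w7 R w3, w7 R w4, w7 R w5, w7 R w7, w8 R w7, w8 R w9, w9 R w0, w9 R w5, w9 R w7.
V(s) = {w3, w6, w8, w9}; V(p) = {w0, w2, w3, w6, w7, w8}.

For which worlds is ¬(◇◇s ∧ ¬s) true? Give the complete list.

Let φ = ¬(◇◇s ∧ ¬s). Evaluate φ at each world:
  w0 (successors {w3, w9}): φ is false.
  w1 (successors {w2, w3, w4, w9}): φ is false.
  w2 (successors {w3, w4, w6, w7}): φ is false.
  w3 (successors {w0, w1, w2, w3}): φ is true.
  w4 (successors {w1, w8}): φ is false.
  w5 (successors {w1, w2, w3, w4}): φ is false.
  w6 (successors {w0}): φ is true.
  w7 (successors {w0, w3, w4, w5, w7}): φ is false.
  w8 (successors {w7, w9}): φ is true.
  w9 (successors {w0, w5, w7}): φ is true.
For instance, at w5:
  At w5: ◇◇s ∧ ¬s is true, so ¬(◇◇s ∧ ¬s) is false.
    At w5: ◇◇s is true, ¬s is true, so ◇◇s ∧ ¬s is true.
      At w5: ◇◇s requires ◇s at some successor in {w1, w2, w3, w4}.
        ◇s holds at w1, so ◇◇s is true at w5.
Satisfying worlds: {w3, w6, w8, w9}

w3, w6, w8, w9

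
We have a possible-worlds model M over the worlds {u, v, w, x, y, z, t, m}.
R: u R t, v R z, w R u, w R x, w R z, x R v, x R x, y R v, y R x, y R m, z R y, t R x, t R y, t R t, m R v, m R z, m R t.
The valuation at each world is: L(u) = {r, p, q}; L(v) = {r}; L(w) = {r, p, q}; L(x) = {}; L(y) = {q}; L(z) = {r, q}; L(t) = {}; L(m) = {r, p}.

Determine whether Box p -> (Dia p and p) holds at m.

Yes

At m: Box p is false, Dia p and p is false, so Box p -> (Dia p and p) is true.
  At m: Box p requires p at every successor {v, z, t}.
    p fails at v, so Box p is false at m.
  At m: Dia p is false, p is true, so Dia p and p is false.
    At m: Dia p requires p at some successor in {v, z, t}.
      At v: p is false.
      At z: p is false.
      At t: p is false.
    So Dia p is false at m.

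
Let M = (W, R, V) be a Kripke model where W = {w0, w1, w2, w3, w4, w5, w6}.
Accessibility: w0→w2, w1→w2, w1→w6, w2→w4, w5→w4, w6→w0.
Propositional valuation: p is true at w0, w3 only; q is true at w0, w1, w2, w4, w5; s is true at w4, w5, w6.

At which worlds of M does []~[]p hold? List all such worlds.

Let φ = []~[]p. Evaluate φ at each world:
  w0 (successors {w2}): φ is true.
  w1 (successors {w2, w6}): φ is false.
  w2 (successors {w4}): φ is false.
  w3 (successors ∅): φ is true.
  w4 (successors ∅): φ is true.
  w5 (successors {w4}): φ is false.
  w6 (successors {w0}): φ is true.
For instance, at w0:
  At w0: []~[]p requires ~[]p at every successor {w2}.
      At w2: []p is false, so ~[]p is true.
  So []~[]p is true at w0.
Satisfying worlds: {w0, w3, w4, w6}

w0, w3, w4, w6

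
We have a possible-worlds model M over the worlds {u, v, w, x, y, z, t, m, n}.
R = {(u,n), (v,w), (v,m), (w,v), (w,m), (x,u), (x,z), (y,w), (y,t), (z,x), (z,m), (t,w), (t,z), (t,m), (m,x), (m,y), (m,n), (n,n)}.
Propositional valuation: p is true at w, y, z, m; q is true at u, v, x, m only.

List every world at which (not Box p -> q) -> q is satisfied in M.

Let φ = (not Box p -> q) -> q. Evaluate φ at each world:
  u (successors {n}): φ is true.
  v (successors {w, m}): φ is true.
  w (successors {v, m}): φ is true.
  x (successors {u, z}): φ is true.
  y (successors {w, t}): φ is true.
  z (successors {x, m}): φ is true.
  t (successors {w, z, m}): φ is false.
  m (successors {x, y, n}): φ is true.
  n (successors {n}): φ is true.
For instance, at n:
  At n: not Box p -> q is false, q is false, so (not Box p -> q) -> q is true.
    At n: not Box p is true, q is false, so not Box p -> q is false.
      At n: Box p is false, so not Box p is true.
Satisfying worlds: {u, v, w, x, y, z, m, n}

u, v, w, x, y, z, m, n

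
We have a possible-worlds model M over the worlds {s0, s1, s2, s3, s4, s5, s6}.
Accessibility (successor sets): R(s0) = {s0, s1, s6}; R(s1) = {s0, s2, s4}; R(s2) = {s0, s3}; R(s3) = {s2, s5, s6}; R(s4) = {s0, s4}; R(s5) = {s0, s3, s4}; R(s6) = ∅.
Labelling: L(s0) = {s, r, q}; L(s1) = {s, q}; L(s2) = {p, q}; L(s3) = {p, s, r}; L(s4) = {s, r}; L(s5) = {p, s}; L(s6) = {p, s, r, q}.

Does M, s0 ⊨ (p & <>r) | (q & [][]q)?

No

Recall that []ψ holds at a world iff ψ holds at every accessible world, and <>ψ holds iff ψ holds at some accessible world.
At s0: p & <>r is false, q & [][]q is false, so (p & <>r) | (q & [][]q) is false.
  At s0: p is false, <>r is true, so p & <>r is false.
    At s0: <>r requires r at some successor in {s0, s1, s6}.
      r holds at s0, so <>r is true at s0.
  At s0: q is true, [][]q is false, so q & [][]q is false.
    At s0: [][]q requires []q at every successor {s0, s1, s6}.
      []q fails at s1, so [][]q is false at s0.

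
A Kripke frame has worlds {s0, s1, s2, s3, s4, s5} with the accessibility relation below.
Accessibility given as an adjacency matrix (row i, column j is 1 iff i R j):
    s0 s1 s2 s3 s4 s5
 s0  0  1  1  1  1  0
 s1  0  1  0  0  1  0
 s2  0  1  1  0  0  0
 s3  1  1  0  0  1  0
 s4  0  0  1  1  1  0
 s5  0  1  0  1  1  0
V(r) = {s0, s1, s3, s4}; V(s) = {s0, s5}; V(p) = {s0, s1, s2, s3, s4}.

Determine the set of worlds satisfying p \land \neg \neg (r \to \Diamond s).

s2, s3

Let φ = p \land \neg \neg (r \to \Diamond s). Evaluate φ at each world:
  s0 (successors {s1, s2, s3, s4}): φ is false.
  s1 (successors {s1, s4}): φ is false.
  s2 (successors {s1, s2}): φ is true.
  s3 (successors {s0, s1, s4}): φ is true.
  s4 (successors {s2, s3, s4}): φ is false.
  s5 (successors {s1, s3, s4}): φ is false.
For instance, at s1:
  At s1: p is true, \neg \neg (r \to \Diamond s) is false, so p \land \neg \neg (r \to \Diamond s) is false.
    At s1: \neg (r \to \Diamond s) is true, so \neg \neg (r \to \Diamond s) is false.
      At s1: r \to \Diamond s is false, so \neg (r \to \Diamond s) is true.
Satisfying worlds: {s2, s3}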